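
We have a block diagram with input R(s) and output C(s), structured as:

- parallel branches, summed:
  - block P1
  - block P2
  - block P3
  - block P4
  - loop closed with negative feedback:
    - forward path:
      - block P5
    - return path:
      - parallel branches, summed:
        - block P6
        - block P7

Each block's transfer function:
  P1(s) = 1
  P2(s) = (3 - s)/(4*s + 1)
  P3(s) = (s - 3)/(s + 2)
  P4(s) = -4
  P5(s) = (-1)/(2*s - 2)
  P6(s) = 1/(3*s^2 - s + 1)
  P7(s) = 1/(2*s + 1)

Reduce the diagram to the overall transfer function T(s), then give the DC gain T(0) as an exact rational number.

Answer: -5/4

Working:
Step 1 - sum the parallel branches P6, P7, giving (3*s^2 + s + 2)/(6*s^3 + s^2 + s + 1)
Step 2 - feedback reduction of P5, (P6+P7), giving (-6*s^3 - s^2 - s - 1)/(12*s^4 - 10*s^3 - 3*s^2 - s - 4)
Step 3 - combine P1, P2, P3, P4, [P5/(1+P5*(P6+P7))] in parallel, giving (-108*s^6 - 378*s^5 + 303*s^4 + 125*s^3 + 67*s^2 + 140*s + 10)/(48*s^6 + 68*s^5 - 78*s^4 - 51*s^3 - 31*s^2 - 38*s - 8)
Step 3 gives the overall T(s). Then T(0) = 10/(-8) = -5/4.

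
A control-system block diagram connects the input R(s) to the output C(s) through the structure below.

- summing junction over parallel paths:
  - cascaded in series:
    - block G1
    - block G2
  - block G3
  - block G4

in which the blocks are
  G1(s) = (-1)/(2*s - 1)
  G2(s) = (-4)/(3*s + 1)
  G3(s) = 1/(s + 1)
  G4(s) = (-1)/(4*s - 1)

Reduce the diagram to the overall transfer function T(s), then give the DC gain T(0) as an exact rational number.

First reduce the diagram to T(s).

Step 1. series reduction of G1, G2 = 4/(6*s^2 - s - 1)
Step 2. sum the parallel branches (G1*G2), G3, G4 = (18*s^3 + s^2 + 11*s - 2)/(24*s^4 + 14*s^3 - 13*s^2 - 2*s + 1)
The step-2 result is T(s). Setting s = 0: T(0) = -2/1 = -2.

Answer: -2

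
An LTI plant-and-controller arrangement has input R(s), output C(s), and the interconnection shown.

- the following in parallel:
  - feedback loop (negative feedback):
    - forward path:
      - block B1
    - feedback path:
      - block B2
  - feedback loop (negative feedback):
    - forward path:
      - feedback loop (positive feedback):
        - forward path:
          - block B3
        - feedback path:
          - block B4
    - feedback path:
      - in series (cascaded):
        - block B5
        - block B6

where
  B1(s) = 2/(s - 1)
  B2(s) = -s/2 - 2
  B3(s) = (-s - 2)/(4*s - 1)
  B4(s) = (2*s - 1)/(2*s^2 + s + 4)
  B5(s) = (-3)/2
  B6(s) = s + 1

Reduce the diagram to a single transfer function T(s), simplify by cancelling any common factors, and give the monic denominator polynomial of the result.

Reducing step by step:

Step 1: close the feedback loop around B1, B2: (-2)/5
Step 2: feedback reduction of B3, B4: (-2*s^3 - 5*s^2 - 6*s - 8)/(8*s^3 + 4*s^2 + 18*s - 6)
Step 3: multiply B5, B6 (series): -3*s/2 - 3/2
Step 4: collapse the loop ([B3/(1-B3*B4)] forward, (B5*B6) return): (-4*s^3 - 10*s^2 - 12*s - 16)/(6*s^4 + 37*s^3 + 41*s^2 + 78*s + 12)
Step 5: combine [B1/(1+B1*B2)], [[B3/(1-B3*B4)]/(1+[B3/(1-B3*B4)]*(B5*B6))] in parallel: (-12*s^4 - 94*s^3 - 132*s^2 - 216*s - 104)/(30*s^4 + 185*s^3 + 205*s^2 + 390*s + 60)
No further cancellation is possible in the step-5 result, so that is T(s). Its denominator becomes monic after dividing by the leading coefficient 30.

Answer: s^4 + 37*s^3/6 + 41*s^2/6 + 13*s + 2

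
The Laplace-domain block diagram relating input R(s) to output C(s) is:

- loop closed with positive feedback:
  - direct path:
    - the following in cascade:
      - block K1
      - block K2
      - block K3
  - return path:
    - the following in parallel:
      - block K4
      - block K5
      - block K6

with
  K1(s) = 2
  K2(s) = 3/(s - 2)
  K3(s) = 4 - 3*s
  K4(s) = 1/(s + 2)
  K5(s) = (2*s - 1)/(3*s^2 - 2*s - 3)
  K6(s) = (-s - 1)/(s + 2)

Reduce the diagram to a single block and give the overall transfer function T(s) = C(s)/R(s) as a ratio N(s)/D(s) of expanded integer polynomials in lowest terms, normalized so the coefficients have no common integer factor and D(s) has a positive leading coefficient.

First reduce the diagram to T(s).

(1) series reduction of K1, K2, K3; result (24 - 18*s)/(s - 2)
(2) add K4, K5, K6 (parallel); result (-3*s^3 + 4*s^2 + 6*s - 2)/(3*s^3 + 4*s^2 - 7*s - 6)
(3) collapse the loop ((K1*K2*K3) forward, (K4+K5+K6) return) - this is the overall T(s), already in the required normalized form

Answer: (54*s^4 - 222*s^2 + 60*s + 144)/(51*s^4 - 142*s^3 + 3*s^2 + 172*s - 60)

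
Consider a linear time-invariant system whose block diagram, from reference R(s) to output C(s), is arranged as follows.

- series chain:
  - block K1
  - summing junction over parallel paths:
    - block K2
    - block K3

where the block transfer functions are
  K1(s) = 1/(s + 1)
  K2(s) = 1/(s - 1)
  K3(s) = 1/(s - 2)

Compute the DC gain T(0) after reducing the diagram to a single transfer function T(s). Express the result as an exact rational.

1. add K2, K3 (parallel) gives (2*s - 3)/(s^2 - 3*s + 2)
2. reduce the series chain K1, (K2+K3) gives (2*s - 3)/(s^3 - 2*s^2 - s + 2)
The step-2 result is T(s). Setting s = 0: T(0) = -3/2.

Answer: -3/2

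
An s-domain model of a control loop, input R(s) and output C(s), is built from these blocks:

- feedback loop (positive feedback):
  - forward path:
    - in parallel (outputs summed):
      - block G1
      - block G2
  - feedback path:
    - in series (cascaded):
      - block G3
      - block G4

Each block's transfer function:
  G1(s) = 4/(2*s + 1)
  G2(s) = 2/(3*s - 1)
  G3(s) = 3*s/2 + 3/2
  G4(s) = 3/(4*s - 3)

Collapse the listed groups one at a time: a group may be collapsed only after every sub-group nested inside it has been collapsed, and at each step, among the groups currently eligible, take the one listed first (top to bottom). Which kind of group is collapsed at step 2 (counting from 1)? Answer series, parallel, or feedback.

Reducing step by step:

(1) combine G1, G2 in parallel
(2) cascade G3, G4
(3) close the feedback loop around (G1+G2), (G3*G4)
Step 2 collapses a series group.

Answer: series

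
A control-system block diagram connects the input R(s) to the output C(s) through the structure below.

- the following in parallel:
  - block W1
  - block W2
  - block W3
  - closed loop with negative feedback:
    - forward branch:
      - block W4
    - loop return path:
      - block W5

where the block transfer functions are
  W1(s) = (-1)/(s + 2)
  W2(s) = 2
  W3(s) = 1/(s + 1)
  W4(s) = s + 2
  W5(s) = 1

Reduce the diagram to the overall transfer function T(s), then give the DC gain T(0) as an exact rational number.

Step 1. close the feedback loop around W4, W5: (s + 2)/(s + 3)
Step 2. add W1, W2, W3, [W4/(1+W4*W5)] (parallel): (3*s^3 + 17*s^2 + 31*s + 19)/(s^3 + 6*s^2 + 11*s + 6)
The step-2 result is T(s). Setting s = 0: T(0) = 19/6.

Therefore the answer is 19/6.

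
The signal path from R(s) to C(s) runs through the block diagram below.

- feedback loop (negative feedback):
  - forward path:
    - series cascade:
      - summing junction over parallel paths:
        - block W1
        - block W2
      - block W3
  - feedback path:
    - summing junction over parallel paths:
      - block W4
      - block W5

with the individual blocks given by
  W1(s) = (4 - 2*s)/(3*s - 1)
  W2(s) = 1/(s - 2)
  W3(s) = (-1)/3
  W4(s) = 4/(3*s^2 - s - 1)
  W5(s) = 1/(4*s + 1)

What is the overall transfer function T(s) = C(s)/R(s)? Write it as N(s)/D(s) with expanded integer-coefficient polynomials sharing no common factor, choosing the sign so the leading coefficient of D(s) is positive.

[1] sum the parallel branches W1, W2; result (-2*s^2 + 11*s - 9)/(3*s^2 - 7*s + 2)
[2] reduce the series chain (W1+W2), W3; result (2*s^2 - 11*s + 9)/(9*s^2 - 21*s + 6)
[3] parallel reduction of W4, W5; result (3*s^2 + 15*s + 3)/(12*s^3 - s^2 - 5*s - 1)
[4] apply the feedback formula to ((W1+W2)*W3), (W4+W5), giving the overall T(s)

Answer: (24*s^5 - 134*s^4 + 109*s^3 + 44*s^2 - 34*s - 9)/(108*s^5 - 255*s^4 + 45*s^3 - 42*s^2 + 93*s + 21)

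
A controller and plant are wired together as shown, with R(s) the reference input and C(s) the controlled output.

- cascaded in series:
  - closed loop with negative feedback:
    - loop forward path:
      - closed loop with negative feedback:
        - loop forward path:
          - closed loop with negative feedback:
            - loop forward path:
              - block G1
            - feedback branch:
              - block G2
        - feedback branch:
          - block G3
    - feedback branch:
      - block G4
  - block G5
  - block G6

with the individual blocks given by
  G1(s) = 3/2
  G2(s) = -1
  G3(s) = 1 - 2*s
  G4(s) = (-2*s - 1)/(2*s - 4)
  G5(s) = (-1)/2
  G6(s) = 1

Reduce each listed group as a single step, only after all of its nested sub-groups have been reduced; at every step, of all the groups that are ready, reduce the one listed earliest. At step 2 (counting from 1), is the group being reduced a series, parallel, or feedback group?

Step 1. feedback reduction of G1, G2
Step 2. close the feedback loop around [G1/(1+G1*G2)], G3
Step 3. apply the feedback formula to [[G1/(1+G1*G2)]/(1+[G1/(1+G1*G2)]*G3)], G4
Step 4. series reduction of [[[G1/(1+G1*G2)]/(1+[G1/(1+G1*G2)]*G3)]/(1+[[G1/(1+G1*G2)]/(1+[G1/(1+G1*G2)]*G3)]*G4)], G5, G6
So the answer for step 2 is feedback.

Answer: feedback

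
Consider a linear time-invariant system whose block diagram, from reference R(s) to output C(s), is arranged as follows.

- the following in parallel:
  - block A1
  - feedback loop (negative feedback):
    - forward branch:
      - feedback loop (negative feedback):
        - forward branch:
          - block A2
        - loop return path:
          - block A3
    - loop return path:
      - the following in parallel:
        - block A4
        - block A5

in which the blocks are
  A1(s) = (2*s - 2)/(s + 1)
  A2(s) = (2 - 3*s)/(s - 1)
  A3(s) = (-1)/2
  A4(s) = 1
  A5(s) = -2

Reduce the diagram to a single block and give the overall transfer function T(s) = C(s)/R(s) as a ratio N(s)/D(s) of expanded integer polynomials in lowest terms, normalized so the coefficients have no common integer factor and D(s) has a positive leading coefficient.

Step 1 - reduce the feedback loop with forward A2 and return A3 -> (4 - 6*s)/(5*s - 4)
Step 2 - reduce the parallel group A4, A5 -> -1
Step 3 - collapse the loop ([A2/(1+A2*A3)] forward, (A4+A5) return) -> (4 - 6*s)/(11*s - 8)
Step 4 - reduce the parallel group A1, [[A2/(1+A2*A3)]/(1+[A2/(1+A2*A3)]*(A4+A5))]: this yields T(s), and no further normalization is needed

Hence the answer: (16*s^2 - 40*s + 20)/(11*s^2 + 3*s - 8)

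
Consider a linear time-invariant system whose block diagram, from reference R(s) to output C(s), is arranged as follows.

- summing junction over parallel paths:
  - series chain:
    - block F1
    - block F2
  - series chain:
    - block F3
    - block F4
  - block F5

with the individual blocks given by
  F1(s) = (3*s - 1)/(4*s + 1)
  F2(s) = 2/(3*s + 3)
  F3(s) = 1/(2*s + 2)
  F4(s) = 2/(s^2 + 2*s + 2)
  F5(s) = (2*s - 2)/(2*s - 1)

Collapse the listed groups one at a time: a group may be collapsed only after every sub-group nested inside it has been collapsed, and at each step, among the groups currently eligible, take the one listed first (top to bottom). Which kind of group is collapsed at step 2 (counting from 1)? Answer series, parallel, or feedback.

Answer: series

Working:
[1] multiply F1, F2 (series)
[2] cascade F3, F4
[3] combine (F1*F2), (F3*F4), F5 in parallel
At step 2 the group reduced is series.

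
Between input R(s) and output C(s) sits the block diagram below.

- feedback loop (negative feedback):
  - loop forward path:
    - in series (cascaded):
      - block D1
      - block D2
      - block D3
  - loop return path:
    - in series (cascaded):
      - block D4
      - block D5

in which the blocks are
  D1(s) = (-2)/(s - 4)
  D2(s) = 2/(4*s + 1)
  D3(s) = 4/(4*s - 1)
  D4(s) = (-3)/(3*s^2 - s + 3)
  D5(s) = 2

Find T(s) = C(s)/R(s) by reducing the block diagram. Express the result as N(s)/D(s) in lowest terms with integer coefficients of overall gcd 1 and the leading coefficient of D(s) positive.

Reducing step by step:

Step 1 - reduce the series chain D1, D2, D3 = (-16)/(16*s^3 - 64*s^2 - s + 4)
Step 2 - series reduction of D4, D5 = (-6)/(3*s^2 - s + 3)
Step 3 - close the feedback loop around (D1*D2*D3), (D4*D5), giving the overall T(s)

Answer: (-48*s^2 + 16*s - 48)/(48*s^5 - 208*s^4 + 109*s^3 - 179*s^2 - 7*s + 108)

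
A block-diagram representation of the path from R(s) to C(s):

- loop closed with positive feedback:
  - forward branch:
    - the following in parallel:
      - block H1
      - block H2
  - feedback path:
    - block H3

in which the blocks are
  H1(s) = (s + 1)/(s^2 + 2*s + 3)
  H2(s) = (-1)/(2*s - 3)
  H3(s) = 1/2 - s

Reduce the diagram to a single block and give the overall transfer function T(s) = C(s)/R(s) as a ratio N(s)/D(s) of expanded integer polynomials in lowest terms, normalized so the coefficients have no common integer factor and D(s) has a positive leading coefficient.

Reducing step by step:

[1] reduce the parallel group H1, H2 gives (s^2 - 3*s - 6)/(2*s^3 + s^2 - 9)
[2] apply the feedback formula to (H1+H2), H3: this yields T(s), and no further normalization is needed

Answer: (2*s^2 - 6*s - 12)/(6*s^3 - 5*s^2 - 9*s - 12)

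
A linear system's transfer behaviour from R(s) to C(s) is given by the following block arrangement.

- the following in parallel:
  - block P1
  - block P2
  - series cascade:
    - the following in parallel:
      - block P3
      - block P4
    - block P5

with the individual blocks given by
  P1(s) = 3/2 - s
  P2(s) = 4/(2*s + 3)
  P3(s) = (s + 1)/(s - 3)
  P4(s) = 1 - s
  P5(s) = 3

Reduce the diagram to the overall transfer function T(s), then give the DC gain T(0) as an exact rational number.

Answer: 29/6

Working:
(1) combine P3, P4 in parallel: (-s^2 + 5*s - 2)/(s - 3)
(2) series reduction of (P3+P4), P5: (-3*s^2 + 15*s - 6)/(s - 3)
(3) sum the parallel branches P1, P2, ((P3+P4)*P5): (-16*s^3 + 54*s^2 + 83*s - 87)/(4*s^2 - 6*s - 18)
Step 3 gives the overall T(s). Then T(0) = -87/(-18) = 29/6.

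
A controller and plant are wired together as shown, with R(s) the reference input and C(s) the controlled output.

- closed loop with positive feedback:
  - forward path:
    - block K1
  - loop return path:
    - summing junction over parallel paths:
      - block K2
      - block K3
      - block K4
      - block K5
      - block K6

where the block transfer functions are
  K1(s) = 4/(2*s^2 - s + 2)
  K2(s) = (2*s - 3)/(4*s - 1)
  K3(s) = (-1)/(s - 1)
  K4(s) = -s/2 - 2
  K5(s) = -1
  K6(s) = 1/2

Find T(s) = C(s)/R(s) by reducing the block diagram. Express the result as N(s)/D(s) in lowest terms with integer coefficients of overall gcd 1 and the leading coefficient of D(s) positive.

(1) sum the parallel branches K2, K3, K4, K5, K6, giving (-4*s^3 - 11*s^2 + 6*s + 3)/(8*s^2 - 10*s + 2)
(2) collapse the loop (K1 forward, (K2+K3+K4+K5+K6) return) - this is the overall T(s), already in the required normalized form

Hence the answer: (16*s^2 - 20*s + 4)/(8*s^4 - 6*s^3 + 37*s^2 - 23*s - 4)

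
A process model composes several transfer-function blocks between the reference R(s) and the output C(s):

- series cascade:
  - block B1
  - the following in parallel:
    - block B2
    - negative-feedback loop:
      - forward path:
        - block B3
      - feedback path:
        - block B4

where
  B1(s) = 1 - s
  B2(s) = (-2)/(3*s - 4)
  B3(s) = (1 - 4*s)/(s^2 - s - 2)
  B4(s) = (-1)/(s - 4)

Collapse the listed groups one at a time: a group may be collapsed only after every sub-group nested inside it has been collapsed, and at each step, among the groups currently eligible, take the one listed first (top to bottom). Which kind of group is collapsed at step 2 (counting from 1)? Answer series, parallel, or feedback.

Step 1: reduce the feedback loop with forward B3 and return B4
Step 2: combine B2, [B3/(1+B3*B4)] in parallel
Step 3: multiply B1, (B2+[B3/(1+B3*B4)]) (series)
The group at step 2 is a parallel group.

Hence the answer: parallel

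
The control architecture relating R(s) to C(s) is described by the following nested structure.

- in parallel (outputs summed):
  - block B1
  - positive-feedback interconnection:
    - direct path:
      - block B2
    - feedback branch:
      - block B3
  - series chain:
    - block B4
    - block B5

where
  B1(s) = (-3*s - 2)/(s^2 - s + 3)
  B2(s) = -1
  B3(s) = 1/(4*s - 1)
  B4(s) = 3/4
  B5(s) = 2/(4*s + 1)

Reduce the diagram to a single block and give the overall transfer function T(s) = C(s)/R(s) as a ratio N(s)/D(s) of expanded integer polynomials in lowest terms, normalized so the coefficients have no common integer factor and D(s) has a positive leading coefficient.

First reduce the diagram to T(s).

Step 1. close the feedback loop around B2, B3, giving (1 - 4*s)/(4*s)
Step 2. cascade B4, B5, giving 3/(8*s + 2)
Step 3. parallel reduction of B1, [B2/(1-B2*B3)], (B4*B5), which is the overall transfer function T(s) = C(s)/R(s) in lowest terms

Answer: (-16*s^4 - 26*s^3 - 97*s^2 + 9*s + 3)/(16*s^4 - 12*s^3 + 44*s^2 + 12*s)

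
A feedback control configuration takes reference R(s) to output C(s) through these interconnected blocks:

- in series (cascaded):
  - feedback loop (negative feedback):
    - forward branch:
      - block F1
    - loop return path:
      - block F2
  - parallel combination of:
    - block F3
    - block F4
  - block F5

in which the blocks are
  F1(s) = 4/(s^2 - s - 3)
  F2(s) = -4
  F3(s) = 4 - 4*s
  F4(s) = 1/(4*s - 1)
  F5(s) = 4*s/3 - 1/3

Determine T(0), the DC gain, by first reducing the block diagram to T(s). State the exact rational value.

First reduce the diagram to T(s).

Step 1. feedback reduction of F1, F2: 4/(s^2 - s - 19)
Step 2. sum the parallel branches F3, F4: (-16*s^2 + 20*s - 3)/(4*s - 1)
Step 3. multiply [F1/(1+F1*F2)], (F3+F4), F5 (series): (-64*s^2 + 80*s - 12)/(3*s^2 - 3*s - 57)
DC gain: substitute s = 0 into T(s) from step 3: T(0) = -12/(-57) = 4/19.

Answer: 4/19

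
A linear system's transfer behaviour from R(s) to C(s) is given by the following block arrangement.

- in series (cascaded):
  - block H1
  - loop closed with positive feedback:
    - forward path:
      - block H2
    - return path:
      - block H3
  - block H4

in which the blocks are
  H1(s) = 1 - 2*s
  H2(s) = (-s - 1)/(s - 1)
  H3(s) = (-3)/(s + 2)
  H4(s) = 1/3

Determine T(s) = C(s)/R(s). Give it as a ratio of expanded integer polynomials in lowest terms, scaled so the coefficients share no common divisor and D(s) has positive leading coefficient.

Reducing step by step:

Step 1. apply the feedback formula to H2, H3 gives (-s^2 - 3*s - 2)/(s^2 - 2*s - 5)
Step 2. cascade H1, [H2/(1-H2*H3)], H4; the result is T(s) itself (integer coefficients, no common factor, positive leading denominator coefficient)

Answer: (2*s^3 + 5*s^2 + s - 2)/(3*s^2 - 6*s - 15)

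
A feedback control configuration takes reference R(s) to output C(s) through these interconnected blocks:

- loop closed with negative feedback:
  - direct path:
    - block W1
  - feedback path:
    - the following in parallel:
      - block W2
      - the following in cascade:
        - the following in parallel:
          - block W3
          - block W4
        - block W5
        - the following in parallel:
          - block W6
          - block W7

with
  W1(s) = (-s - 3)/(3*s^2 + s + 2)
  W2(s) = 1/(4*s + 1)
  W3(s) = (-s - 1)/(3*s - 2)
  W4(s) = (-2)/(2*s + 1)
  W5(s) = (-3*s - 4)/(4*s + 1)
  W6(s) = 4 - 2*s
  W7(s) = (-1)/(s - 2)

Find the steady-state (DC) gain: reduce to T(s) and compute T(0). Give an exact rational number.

Reducing step by step:

(1) combine W3, W4 in parallel, giving (-2*s^2 - 9*s + 3)/(6*s^2 - s - 2)
(2) sum the parallel branches W6, W7, giving (-2*s^2 + 8*s - 9)/(s - 2)
(3) reduce the series chain (W3+W4), W5, (W6+W7), giving (-12*s^5 - 22*s^4 + 172*s^3 - 75*s^2 - 339*s + 108)/(24*s^4 - 46*s^3 - 13*s^2 + 16*s + 4)
(4) parallel reduction of W2, ((W3+W4)*W5*(W6+W7)), giving (-12*s^5 - 22*s^4 + 178*s^3 - 88*s^2 - 339*s + 112)/(24*s^4 - 46*s^3 - 13*s^2 + 16*s + 4)
(5) close the feedback loop around W1, (W2+((W3+W4)*W5*(W6+W7))), giving (-24*s^5 - 26*s^4 + 151*s^3 + 23*s^2 - 52*s - 12)/(84*s^6 - 56*s^5 - 149*s^4 - 503*s^3 + 605*s^2 + 941*s - 328)
The step-5 result is T(s). Setting s = 0: T(0) = -12/(-328) = 3/82.

Answer: 3/82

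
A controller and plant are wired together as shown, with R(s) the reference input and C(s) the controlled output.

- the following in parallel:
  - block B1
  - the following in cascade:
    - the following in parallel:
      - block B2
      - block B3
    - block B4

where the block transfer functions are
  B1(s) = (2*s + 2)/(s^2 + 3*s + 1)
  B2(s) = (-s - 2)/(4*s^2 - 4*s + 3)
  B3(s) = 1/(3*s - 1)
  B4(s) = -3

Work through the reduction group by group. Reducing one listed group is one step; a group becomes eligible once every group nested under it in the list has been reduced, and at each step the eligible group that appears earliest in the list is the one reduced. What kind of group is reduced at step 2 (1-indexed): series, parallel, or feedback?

Step 1: parallel reduction of B2, B3
Step 2: reduce the series chain (B2+B3), B4
Step 3: parallel reduction of B1, ((B2+B3)*B4)
At step 2 the group reduced is series.

Final answer: series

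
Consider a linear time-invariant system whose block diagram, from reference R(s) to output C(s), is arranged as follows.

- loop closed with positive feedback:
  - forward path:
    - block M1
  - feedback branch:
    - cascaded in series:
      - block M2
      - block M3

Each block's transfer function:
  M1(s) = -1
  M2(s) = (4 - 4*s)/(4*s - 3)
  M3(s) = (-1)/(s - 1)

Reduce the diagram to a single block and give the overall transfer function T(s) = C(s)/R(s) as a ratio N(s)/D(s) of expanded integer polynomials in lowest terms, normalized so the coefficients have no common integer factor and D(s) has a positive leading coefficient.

Answer: (3 - 4*s)/(4*s + 1)

Working:
[1] series reduction of M2, M3; result 4/(4*s - 3)
[2] apply the feedback formula to M1, (M2*M3): this yields T(s), and no further normalization is needed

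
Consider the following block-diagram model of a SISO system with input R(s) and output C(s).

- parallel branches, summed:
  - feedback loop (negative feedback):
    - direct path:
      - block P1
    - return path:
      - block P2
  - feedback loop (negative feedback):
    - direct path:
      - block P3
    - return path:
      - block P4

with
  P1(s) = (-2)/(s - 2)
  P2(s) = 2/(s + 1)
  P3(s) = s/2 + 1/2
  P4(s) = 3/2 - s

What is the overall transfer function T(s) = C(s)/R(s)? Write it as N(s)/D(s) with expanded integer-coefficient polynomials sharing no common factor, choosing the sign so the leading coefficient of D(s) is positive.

Reducing step by step:

Step 1 - close the feedback loop around P1, P2, giving (-2*s - 2)/(s^2 - s - 6)
Step 2 - apply the feedback formula to P3, P4, giving (-2*s - 2)/(2*s^2 - s - 7)
Step 3 - combine [P1/(1+P1*P2)], [P3/(1+P3*P4)] in parallel, which is the overall transfer function T(s) = C(s)/R(s) in lowest terms

Answer: (-6*s^3 - 2*s^2 + 30*s + 26)/(2*s^4 - 3*s^3 - 18*s^2 + 13*s + 42)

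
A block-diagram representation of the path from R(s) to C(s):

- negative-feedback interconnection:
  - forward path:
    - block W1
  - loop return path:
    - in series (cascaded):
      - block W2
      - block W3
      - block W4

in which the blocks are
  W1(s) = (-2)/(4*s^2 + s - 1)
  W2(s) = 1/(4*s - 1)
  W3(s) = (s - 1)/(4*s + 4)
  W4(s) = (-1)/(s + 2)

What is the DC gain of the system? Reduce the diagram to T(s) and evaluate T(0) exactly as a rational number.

The answer is 8/3.

Reasoning:
Step 1: reduce the series chain W2, W3, W4, giving (1 - s)/(16*s^3 + 44*s^2 + 20*s - 8)
Step 2: close the feedback loop around W1, (W2*W3*W4), giving (-16*s^3 - 44*s^2 - 20*s + 8)/(32*s^5 + 96*s^4 + 54*s^3 - 28*s^2 - 13*s + 3)
That last expression is T(s); at s = 0 only the constant terms survive, so T(0) = 8/3.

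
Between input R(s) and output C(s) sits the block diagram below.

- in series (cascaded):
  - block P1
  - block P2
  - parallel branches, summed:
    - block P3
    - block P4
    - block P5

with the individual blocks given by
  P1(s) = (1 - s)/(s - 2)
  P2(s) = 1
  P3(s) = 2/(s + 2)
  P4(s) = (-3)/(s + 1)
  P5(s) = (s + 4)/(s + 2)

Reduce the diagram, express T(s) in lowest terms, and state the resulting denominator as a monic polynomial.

Reducing step by step:

Step 1: combine P3, P4, P5 in parallel = (s^2 + 4*s)/(s^2 + 3*s + 2)
Step 2: cascade P1, P2, (P3+P4+P5) = (-s^3 - 3*s^2 + 4*s)/(s^3 + s^2 - 4*s - 4)
No further cancellation is possible in the step-2 result, so that is T(s). Its denominator is already monic.

Answer: s^3 + s^2 - 4*s - 4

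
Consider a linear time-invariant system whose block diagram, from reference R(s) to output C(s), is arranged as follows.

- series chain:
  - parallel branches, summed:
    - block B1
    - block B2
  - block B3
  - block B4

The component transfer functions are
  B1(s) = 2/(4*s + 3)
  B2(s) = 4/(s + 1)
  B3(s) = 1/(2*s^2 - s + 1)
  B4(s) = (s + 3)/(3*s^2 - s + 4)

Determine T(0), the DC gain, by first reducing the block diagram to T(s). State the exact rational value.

Answer: 7/2

Working:
1. combine B1, B2 in parallel = (18*s + 14)/(4*s^2 + 7*s + 3)
2. combine (B1+B2), B3, B4 in series = (18*s^2 + 68*s + 42)/(24*s^6 + 22*s^5 + 31*s^4 + 49*s^3 + 17*s^2 + 13*s + 12)
DC gain: substitute s = 0 into T(s) from step 2: T(0) = 42/12 = 7/2.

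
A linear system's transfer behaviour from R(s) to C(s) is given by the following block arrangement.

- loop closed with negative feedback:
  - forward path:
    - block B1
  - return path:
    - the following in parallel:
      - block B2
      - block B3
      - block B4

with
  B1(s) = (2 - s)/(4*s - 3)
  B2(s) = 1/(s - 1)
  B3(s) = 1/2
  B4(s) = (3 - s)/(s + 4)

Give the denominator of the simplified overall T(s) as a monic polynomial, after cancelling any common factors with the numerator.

Step 1 - parallel reduction of B2, B3, B4; result (-s^2 + 13*s - 2)/(2*s^2 + 6*s - 8)
Step 2 - collapse the loop (B1 forward, (B2+B3+B4) return); result (-2*s^3 - 2*s^2 + 20*s - 16)/(9*s^3 + 3*s^2 - 22*s + 20)
Step 2 gives the fully reduced T(s), with no common factor left to cancel. The denominator's leading coefficient is 9, so divide each of its coefficients by 9 to get the monic form.

Answer: s^3 + s^2/3 - 22*s/9 + 20/9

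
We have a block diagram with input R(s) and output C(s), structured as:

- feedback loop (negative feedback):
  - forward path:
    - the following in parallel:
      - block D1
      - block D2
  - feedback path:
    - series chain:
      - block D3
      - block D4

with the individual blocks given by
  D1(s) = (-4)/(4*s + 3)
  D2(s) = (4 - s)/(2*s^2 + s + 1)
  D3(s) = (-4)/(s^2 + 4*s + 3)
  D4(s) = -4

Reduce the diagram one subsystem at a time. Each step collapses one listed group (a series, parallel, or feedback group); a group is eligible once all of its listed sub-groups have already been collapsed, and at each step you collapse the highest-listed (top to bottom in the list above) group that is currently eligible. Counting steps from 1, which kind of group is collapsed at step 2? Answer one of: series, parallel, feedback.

The answer is series.

Reasoning:
Step 1. add D1, D2 (parallel)
Step 2. series reduction of D3, D4
Step 3. apply the feedback formula to (D1+D2), (D3*D4)
So the answer for step 2 is series.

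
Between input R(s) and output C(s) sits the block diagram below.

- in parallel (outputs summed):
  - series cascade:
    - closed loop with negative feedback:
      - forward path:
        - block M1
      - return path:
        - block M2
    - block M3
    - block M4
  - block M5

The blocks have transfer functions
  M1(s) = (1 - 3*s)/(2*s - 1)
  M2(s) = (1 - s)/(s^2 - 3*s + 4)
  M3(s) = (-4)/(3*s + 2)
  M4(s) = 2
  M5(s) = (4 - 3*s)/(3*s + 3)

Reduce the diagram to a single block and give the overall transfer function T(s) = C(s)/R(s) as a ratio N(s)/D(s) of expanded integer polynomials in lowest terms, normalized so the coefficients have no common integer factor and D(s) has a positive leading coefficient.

The answer is (-18*s^5 + 120*s^4 - 239*s^3 + 157*s^2 + 302*s - 120)/(18*s^5 - 6*s^4 + 15*s^3 + 54*s^2 - 3*s - 18).

Reasoning:
Step 1: apply the feedback formula to M1, M2 gives (-3*s^3 + 10*s^2 - 15*s + 4)/(2*s^3 - 4*s^2 + 7*s - 3)
Step 2: combine [M1/(1+M1*M2)], M3, M4 in series gives (24*s^3 - 80*s^2 + 120*s - 32)/(6*s^4 - 8*s^3 + 13*s^2 + 5*s - 6)
Step 3: combine ([M1/(1+M1*M2)]*M3*M4), M5 in parallel, which is the overall transfer function T(s) = C(s)/R(s) in lowest terms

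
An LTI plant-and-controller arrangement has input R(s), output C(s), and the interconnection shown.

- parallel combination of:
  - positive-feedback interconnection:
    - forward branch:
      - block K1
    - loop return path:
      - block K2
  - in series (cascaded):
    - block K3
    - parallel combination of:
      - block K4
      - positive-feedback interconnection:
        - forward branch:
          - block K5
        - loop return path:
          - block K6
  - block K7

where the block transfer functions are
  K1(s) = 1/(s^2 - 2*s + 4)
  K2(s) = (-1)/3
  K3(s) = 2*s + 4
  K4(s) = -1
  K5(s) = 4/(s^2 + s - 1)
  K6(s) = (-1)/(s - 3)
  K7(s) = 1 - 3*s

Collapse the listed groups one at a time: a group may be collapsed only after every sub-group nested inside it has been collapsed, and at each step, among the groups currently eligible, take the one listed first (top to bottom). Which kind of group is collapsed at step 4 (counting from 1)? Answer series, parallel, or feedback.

Step 1. collapse the loop (K1 forward, K2 return)
Step 2. close the feedback loop around K5, K6
Step 3. sum the parallel branches K4, [K5/(1-K5*K6)]
Step 4. cascade K3, (K4+[K5/(1-K5*K6)])
Step 5. sum the parallel branches [K1/(1-K1*K2)], (K3*(K4+[K5/(1-K5*K6)])), K7
Step 4 collapses a series group.

Answer: series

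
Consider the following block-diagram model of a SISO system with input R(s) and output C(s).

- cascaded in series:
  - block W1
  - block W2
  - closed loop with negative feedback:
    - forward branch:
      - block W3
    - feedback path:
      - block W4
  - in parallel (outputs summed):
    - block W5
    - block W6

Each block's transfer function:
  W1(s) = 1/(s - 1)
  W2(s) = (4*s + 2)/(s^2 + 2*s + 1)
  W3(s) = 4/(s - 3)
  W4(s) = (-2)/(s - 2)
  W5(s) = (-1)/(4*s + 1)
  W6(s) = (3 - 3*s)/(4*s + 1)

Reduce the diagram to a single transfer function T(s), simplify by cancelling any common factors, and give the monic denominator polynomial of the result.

The answer is s^6 - 15*s^5/4 - 9*s^4 + 15*s^2/2 + 15*s/4 + 1/2.

Reasoning:
Step 1. apply the feedback formula to W3, W4 = (4*s - 8)/(s^2 - 5*s - 2)
Step 2. add W5, W6 (parallel) = (2 - 3*s)/(4*s + 1)
Step 3. cascade W1, W2, [W3/(1+W3*W4)], (W5+W6) = (-48*s^3 + 104*s^2 - 32)/(4*s^6 - 15*s^5 - 36*s^4 + 30*s^2 + 15*s + 2)
T(s) is the step-3 result (common factors already cancelled). Leading coefficient of the denominator: 4. Divide through by 4 for the monic polynomial.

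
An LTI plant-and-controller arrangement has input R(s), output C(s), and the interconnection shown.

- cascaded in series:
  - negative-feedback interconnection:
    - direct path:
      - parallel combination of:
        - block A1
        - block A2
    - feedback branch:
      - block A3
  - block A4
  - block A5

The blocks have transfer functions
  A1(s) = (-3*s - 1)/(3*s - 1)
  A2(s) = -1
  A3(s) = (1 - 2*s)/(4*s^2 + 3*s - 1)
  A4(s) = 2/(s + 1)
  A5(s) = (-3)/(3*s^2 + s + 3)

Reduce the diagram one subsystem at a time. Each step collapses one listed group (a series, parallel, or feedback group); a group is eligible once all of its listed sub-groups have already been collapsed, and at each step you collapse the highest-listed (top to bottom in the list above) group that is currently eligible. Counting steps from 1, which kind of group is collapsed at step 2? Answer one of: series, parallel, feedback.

Step 1. sum the parallel branches A1, A2
Step 2. apply the feedback formula to (A1+A2), A3
Step 3. series reduction of [(A1+A2)/(1+(A1+A2)*A3)], A4, A5
Step 2 collapses a feedback group.

Hence the answer: feedback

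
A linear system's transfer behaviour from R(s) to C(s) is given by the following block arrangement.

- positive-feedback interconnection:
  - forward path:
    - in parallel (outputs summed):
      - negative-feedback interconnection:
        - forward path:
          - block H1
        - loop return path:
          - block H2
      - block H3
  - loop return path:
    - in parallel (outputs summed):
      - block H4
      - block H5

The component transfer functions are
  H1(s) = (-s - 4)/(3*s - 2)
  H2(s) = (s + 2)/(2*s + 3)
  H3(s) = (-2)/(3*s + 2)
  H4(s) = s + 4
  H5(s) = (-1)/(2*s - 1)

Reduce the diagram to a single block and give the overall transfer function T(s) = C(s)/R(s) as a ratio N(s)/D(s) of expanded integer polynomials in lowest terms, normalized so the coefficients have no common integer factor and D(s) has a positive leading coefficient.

Answer: (-12*s^4 - 88*s^3 - 65*s^2 + 64*s - 4)/(12*s^5 + 166*s^4 + 410*s^3 + 54*s^2 - 320*s + 48)

Working:
Step 1. collapse the loop (H1 forward, H2 return) -> (-2*s^2 - 11*s - 12)/(5*s^2 - s - 14)
Step 2. combine [H1/(1+H1*H2)], H3 in parallel -> (-6*s^3 - 47*s^2 - 56*s + 4)/(15*s^3 + 7*s^2 - 44*s - 28)
Step 3. add H4, H5 (parallel) -> (2*s^2 + 7*s - 5)/(2*s - 1)
Step 4. close the feedback loop around ([H1/(1+H1*H2)]+H3), (H4+H5) - this is the overall T(s), already in the required normalized form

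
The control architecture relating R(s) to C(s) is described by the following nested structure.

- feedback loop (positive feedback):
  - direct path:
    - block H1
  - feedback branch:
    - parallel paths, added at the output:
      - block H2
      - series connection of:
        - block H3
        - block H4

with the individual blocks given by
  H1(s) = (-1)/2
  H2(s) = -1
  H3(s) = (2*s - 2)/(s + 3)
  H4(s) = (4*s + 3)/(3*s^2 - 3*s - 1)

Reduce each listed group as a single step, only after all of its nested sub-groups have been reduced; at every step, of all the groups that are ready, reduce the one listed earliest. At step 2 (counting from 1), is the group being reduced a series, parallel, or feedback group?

(1) cascade H3, H4
(2) parallel reduction of H2, (H3*H4)
(3) close the feedback loop around H1, (H2+(H3*H4))
The group at step 2 is a parallel group.

Final answer: parallel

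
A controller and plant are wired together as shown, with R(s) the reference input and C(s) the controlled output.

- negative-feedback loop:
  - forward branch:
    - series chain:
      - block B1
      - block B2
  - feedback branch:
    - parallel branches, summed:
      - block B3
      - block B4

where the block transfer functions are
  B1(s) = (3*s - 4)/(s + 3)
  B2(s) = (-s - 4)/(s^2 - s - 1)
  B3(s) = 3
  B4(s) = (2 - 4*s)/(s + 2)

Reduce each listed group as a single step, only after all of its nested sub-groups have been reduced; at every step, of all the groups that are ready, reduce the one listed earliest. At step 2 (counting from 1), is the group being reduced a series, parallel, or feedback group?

1. cascade B1, B2
2. reduce the parallel group B3, B4
3. feedback reduction of (B1*B2), (B3+B4)
The group at step 2 is a parallel group.

Therefore the answer is parallel.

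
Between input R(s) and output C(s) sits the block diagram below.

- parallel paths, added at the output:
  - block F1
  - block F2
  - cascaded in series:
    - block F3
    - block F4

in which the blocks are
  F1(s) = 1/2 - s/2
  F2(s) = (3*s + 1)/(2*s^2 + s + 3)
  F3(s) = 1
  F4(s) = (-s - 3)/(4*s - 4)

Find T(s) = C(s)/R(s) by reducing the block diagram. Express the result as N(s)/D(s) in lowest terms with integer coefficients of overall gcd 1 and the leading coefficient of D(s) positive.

(1) series reduction of F3, F4; result (-s - 3)/(4*s - 4)
(2) combine F1, F2, (F3*F4) in parallel, which is the overall transfer function T(s) = C(s)/R(s) in lowest terms

Answer: (-4*s^4 + 4*s^3 - s^2 - 4*s - 19)/(8*s^3 - 4*s^2 + 8*s - 12)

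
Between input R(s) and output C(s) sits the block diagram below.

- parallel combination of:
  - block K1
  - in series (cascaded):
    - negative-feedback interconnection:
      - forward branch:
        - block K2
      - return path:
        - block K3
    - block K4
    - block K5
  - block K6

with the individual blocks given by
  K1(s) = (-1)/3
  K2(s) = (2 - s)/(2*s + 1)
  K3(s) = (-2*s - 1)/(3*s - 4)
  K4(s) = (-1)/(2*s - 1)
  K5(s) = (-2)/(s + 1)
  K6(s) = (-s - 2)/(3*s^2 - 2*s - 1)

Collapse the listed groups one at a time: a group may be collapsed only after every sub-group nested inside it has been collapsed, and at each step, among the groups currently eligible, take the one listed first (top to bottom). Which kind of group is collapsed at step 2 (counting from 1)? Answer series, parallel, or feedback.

The answer is series.

Reasoning:
[1] reduce the feedback loop with forward K2 and return K3
[2] reduce the series chain [K2/(1+K2*K3)], K4, K5
[3] add K1, ([K2/(1+K2*K3)]*K4*K5), K6 (parallel)
So the answer for step 2 is series.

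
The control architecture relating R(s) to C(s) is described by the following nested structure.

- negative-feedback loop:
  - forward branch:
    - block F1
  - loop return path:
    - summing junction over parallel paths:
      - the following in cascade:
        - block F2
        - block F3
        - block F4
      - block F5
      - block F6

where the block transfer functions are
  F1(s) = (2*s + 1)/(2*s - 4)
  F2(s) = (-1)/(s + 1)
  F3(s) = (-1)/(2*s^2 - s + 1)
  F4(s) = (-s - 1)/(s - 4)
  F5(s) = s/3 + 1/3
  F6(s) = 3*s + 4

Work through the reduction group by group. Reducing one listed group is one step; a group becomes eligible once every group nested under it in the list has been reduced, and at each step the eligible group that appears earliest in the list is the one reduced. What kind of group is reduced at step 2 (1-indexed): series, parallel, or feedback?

The answer is parallel.

Reasoning:
Step 1 - multiply F2, F3, F4 (series)
Step 2 - combine (F2*F3*F4), F5, F6 in parallel
Step 3 - close the feedback loop around F1, ((F2*F3*F4)+F5+F6)
Step 2: parallel.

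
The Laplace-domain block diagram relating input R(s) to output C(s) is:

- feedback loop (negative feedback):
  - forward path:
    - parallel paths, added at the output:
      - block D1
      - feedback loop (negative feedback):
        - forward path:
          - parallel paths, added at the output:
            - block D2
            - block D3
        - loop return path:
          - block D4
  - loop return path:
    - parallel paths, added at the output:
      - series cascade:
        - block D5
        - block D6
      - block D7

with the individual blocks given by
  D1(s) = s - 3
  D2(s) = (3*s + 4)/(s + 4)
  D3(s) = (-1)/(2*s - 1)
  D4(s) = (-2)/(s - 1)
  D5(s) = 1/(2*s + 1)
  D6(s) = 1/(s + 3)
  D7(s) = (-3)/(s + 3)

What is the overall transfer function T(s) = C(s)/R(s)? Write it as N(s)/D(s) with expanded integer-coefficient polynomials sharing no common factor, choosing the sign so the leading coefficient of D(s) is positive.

The answer is (-4*s^6 + 43*s^4 - 109*s^3 - 351*s^2 + 169*s + 156)/(8*s^5 - 38*s^4 + 67*s^3 + 504*s^2 - 265*s - 164).

Reasoning:
(1) combine D2, D3 in parallel -> (6*s^2 + 4*s - 8)/(2*s^2 + 7*s - 4)
(2) feedback reduction of (D2+D3), D4 -> (6*s^3 - 2*s^2 - 12*s + 8)/(2*s^3 - 7*s^2 - 19*s + 20)
(3) reduce the parallel group D1, [(D2+D3)/(1+(D2+D3)*D4)] -> (2*s^4 - 7*s^3 + 65*s - 52)/(2*s^3 - 7*s^2 - 19*s + 20)
(4) reduce the series chain D5, D6 -> 1/(2*s^2 + 7*s + 3)
(5) sum the parallel branches (D5*D6), D7 -> (-6*s - 2)/(2*s^2 + 7*s + 3)
(6) feedback reduction of (D1+[(D2+D3)/(1+(D2+D3)*D4)]), ((D5*D6)+D7), which is the overall transfer function T(s) = C(s)/R(s) in lowest terms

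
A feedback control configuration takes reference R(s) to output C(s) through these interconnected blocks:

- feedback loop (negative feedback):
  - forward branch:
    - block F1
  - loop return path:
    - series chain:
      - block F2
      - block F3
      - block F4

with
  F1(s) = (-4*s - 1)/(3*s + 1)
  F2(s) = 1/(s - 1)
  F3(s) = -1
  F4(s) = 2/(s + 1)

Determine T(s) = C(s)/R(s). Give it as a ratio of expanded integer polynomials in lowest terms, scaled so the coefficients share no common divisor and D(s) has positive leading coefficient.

(1) reduce the series chain F2, F3, F4 gives (-2)/(s^2 - 1)
(2) collapse the loop (F1 forward, (F2*F3*F4) return) - this is the overall T(s), already in the required normalized form

Therefore the answer is (-4*s^3 - s^2 + 4*s + 1)/(3*s^3 + s^2 + 5*s + 1).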